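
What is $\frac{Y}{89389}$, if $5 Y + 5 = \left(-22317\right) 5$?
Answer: $- \frac{22318}{89389} \approx -0.24967$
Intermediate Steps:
$Y = -22318$ ($Y = -1 + \frac{\left(-22317\right) 5}{5} = -1 + \frac{1}{5} \left(-111585\right) = -1 - 22317 = -22318$)
$\frac{Y}{89389} = - \frac{22318}{89389}$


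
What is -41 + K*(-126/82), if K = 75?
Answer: -6406/41 ≈ -156.24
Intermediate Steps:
-41 + K*(-126/82) = -41 + 75*(-126/82) = -41 + 75*(-126*1/82) = -41 + 75*(-63/41) = -41 - 4725/41 = -6406/41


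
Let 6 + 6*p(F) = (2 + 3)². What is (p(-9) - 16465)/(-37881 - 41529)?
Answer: 98771/476460 ≈ 0.20730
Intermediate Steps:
p(F) = 19/6 (p(F) = -1 + (2 + 3)²/6 = -1 + (⅙)*5² = -1 + (⅙)*25 = -1 + 25/6 = 19/6)
(p(-9) - 16465)/(-37881 - 41529) = (19/6 - 16465)/(-37881 - 41529) = -98771/6/(-79410) = -98771/6*(-1/79410) = 98771/476460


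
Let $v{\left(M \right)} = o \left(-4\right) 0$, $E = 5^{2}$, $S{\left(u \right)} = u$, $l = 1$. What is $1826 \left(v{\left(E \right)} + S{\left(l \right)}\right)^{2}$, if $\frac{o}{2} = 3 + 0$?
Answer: $1826$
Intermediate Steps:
$E = 25$
$o = 6$ ($o = 2 \left(3 + 0\right) = 2 \cdot 3 = 6$)
$v{\left(M \right)} = 0$ ($v{\left(M \right)} = 6 \left(-4\right) 0 = \left(-24\right) 0 = 0$)
$1826 \left(v{\left(E \right)} + S{\left(l \right)}\right)^{2} = 1826 \left(0 + 1\right)^{2} = 1826 \cdot 1^{2} = 1826 \cdot 1 = 1826$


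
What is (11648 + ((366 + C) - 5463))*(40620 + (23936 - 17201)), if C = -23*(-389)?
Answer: 733907790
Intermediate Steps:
C = 8947
(11648 + ((366 + C) - 5463))*(40620 + (23936 - 17201)) = (11648 + ((366 + 8947) - 5463))*(40620 + (23936 - 17201)) = (11648 + (9313 - 5463))*(40620 + 6735) = (11648 + 3850)*47355 = 15498*47355 = 733907790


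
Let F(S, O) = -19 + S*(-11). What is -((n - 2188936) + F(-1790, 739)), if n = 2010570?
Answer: 158695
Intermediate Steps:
F(S, O) = -19 - 11*S
-((n - 2188936) + F(-1790, 739)) = -((2010570 - 2188936) + (-19 - 11*(-1790))) = -(-178366 + (-19 + 19690)) = -(-178366 + 19671) = -1*(-158695) = 158695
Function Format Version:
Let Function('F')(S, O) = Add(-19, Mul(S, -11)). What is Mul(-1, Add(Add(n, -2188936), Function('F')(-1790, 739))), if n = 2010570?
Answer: 158695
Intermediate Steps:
Function('F')(S, O) = Add(-19, Mul(-11, S))
Mul(-1, Add(Add(n, -2188936), Function('F')(-1790, 739))) = Mul(-1, Add(Add(2010570, -2188936), Add(-19, Mul(-11, -1790)))) = Mul(-1, Add(-178366, Add(-19, 19690))) = Mul(-1, Add(-178366, 19671)) = Mul(-1, -158695) = 158695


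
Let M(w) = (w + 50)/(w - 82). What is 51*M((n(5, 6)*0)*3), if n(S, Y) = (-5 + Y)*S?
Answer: -1275/41 ≈ -31.098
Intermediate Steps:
n(S, Y) = S*(-5 + Y)
M(w) = (50 + w)/(-82 + w)
51*M((n(5, 6)*0)*3) = 51*((50 + ((5*(-5 + 6))*0)*3)/(-82 + ((5*(-5 + 6))*0)*3)) = 51*((50 + ((5*1)*0)*3)/(-82 + ((5*1)*0)*3)) = 51*((50 + (5*0)*3)/(-82 + (5*0)*3)) = 51*((50 + 0*3)/(-82 + 0*3)) = 51*((50 + 0)/(-82 + 0)) = 51*(50/(-82)) = 51*(-1/82*50) = 51*(-25/41) = -1275/41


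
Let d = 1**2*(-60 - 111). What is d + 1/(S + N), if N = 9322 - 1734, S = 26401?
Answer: -5812118/33989 ≈ -171.00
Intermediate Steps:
N = 7588
d = -171 (d = 1*(-171) = -171)
d + 1/(S + N) = -171 + 1/(26401 + 7588) = -171 + 1/33989 = -5812118/33989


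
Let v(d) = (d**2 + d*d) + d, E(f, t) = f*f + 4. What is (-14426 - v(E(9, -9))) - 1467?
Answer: -30428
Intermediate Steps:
E(f, t) = 4 + f**2 (E(f, t) = f**2 + 4 = 4 + f**2)
v(d) = d + 2*d**2 (v(d) = (d**2 + d**2) + d = 2*d**2 + d = d + 2*d**2)
(-14426 - v(E(9, -9))) - 1467 = (-14426 - (4 + 9**2)*(1 + 2*(4 + 9**2))) - 1467 = (-14426 - (4 + 81)*(1 + 2*(4 + 81))) - 1467 = (-14426 - 85*(1 + 2*85)) - 1467 = (-14426 - 85*(1 + 170)) - 1467 = (-14426 - 85*171) - 1467 = (-14426 - 1*14535) - 1467 = (-14426 - 14535) - 1467 = -28961 - 1467 = -30428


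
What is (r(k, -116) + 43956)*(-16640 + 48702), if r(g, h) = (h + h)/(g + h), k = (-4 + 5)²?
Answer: 7046909768/5 ≈ 1.4094e+9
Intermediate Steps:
k = 1 (k = 1² = 1)
r(g, h) = 2*h/(g + h) (r(g, h) = (2*h)/(g + h) = 2*h/(g + h))
(r(k, -116) + 43956)*(-16640 + 48702) = (2*(-116)/(1 - 116) + 43956)*(-16640 + 48702) = (2*(-116)/(-115) + 43956)*32062 = (2*(-116)*(-1/115) + 43956)*32062 = (232/115 + 43956)*32062 = (5055172/115)*32062 = 7046909768/5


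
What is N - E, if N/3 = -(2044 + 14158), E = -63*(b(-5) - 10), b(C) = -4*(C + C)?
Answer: -46716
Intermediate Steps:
b(C) = -8*C
E = -1890 (E = -63*(-8*(-5) - 10) = -63*(40 - 10) = -63*30 = -1890)
N = -48606 (N = 3*(-(2044 + 14158)) = 3*(-1*16202) = 3*(-16202) = -48606)
N - E = -48606 - 1*(-1890) = -48606 + 1890 = -46716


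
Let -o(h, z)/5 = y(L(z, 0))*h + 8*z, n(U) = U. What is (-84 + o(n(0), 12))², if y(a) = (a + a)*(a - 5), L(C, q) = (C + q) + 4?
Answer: 318096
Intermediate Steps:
L(C, q) = 4 + C + q
y(a) = 2*a*(-5 + a) (y(a) = (2*a)*(-5 + a) = 2*a*(-5 + a))
o(h, z) = -40*z - 10*h*(-1 + z)*(4 + z) (o(h, z) = -5*((2*(4 + z + 0)*(-5 + (4 + z + 0)))*h + 8*z) = -5*((2*(4 + z)*(-5 + (4 + z)))*h + 8*z) = -5*((2*(4 + z)*(-1 + z))*h + 8*z) = -5*((2*(-1 + z)*(4 + z))*h + 8*z) = -5*(2*h*(-1 + z)*(4 + z) + 8*z) = -5*(8*z + 2*h*(-1 + z)*(4 + z)) = -40*z - 10*h*(-1 + z)*(4 + z))
(-84 + o(n(0), 12))² = (-84 + (-40*12 - 10*0*(-1 + 12)*(4 + 12)))² = (-84 + (-480 - 10*0*11*16))² = (-84 + (-480 + 0))² = (-84 - 480)² = (-564)² = 318096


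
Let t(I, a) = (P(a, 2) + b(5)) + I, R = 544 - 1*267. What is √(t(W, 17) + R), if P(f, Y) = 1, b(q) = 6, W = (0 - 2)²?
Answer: 12*√2 ≈ 16.971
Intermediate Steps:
R = 277 (R = 544 - 267 = 277)
W = 4 (W = (-2)² = 4)
t(I, a) = 7 + I (t(I, a) = (1 + 6) + I = 7 + I)
√(t(W, 17) + R) = √((7 + 4) + 277) = √(11 + 277) = √288 = 12*√2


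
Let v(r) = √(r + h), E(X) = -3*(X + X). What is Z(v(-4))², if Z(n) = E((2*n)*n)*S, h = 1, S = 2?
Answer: 5184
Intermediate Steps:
E(X) = -6*X
v(r) = √(1 + r) (v(r) = √(r + 1) = √(1 + r))
Z(n) = -24*n² (Z(n) = -6*2*n*n*2 = -12*n²*2 = -24*n²)
Z(v(-4))² = (-24*(√(1 - 4))²)² = (-24*(√(-3))²)² = (-24*(I*√3)²)² = (-24*(-3))² = 72² = 5184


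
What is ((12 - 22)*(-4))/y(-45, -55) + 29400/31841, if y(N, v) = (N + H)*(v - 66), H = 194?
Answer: 528778960/574061389 ≈ 0.92112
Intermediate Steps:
y(N, v) = (-66 + v)*(194 + N) (y(N, v) = (N + 194)*(v - 66) = (194 + N)*(-66 + v) = (-66 + v)*(194 + N))
((12 - 22)*(-4))/y(-45, -55) + 29400/31841 = ((12 - 22)*(-4))/(-12804 - 66*(-45) + 194*(-55) - 45*(-55)) + 29400/31841 = (-10*(-4))/(-12804 + 2970 - 10670 + 2475) + 29400*(1/31841) = 40/(-18029) + 29400/31841 = 40*(-1/18029) + 29400/31841 = -40/18029 + 29400/31841 = 528778960/574061389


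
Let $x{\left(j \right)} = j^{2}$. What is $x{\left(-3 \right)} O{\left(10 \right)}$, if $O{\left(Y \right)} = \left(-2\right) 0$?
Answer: $0$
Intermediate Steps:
$O{\left(Y \right)} = 0$
$x{\left(-3 \right)} O{\left(10 \right)} = \left(-3\right)^{2} \cdot 0 = 9 \cdot 0 = 0$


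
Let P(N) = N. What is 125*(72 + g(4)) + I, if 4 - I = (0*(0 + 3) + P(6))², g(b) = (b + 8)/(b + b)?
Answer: 18311/2 ≈ 9155.5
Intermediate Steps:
g(b) = (8 + b)/(2*b) (g(b) = (8 + b)/((2*b)) = (8 + b)*(1/(2*b)) = (8 + b)/(2*b))
I = -32 (I = 4 - (0*(0 + 3) + 6)² = 4 - (0*3 + 6)² = 4 - (0 + 6)² = 4 - 1*6² = 4 - 1*36 = 4 - 36 = -32)
125*(72 + g(4)) + I = 125*(72 + (½)*(8 + 4)/4) - 32 = 125*(72 + (½)*(¼)*12) - 32 = 125*(72 + 3/2) - 32 = 125*(147/2) - 32 = 18375/2 - 32 = 18311/2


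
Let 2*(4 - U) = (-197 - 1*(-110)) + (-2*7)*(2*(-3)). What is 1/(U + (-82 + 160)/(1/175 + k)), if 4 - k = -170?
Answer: 60902/362261 ≈ 0.16812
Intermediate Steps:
k = 174 (k = 4 - 1*(-170) = 4 + 170 = 174)
U = 11/2 (U = 4 - ((-197 - 1*(-110)) + (-2*7)*(2*(-3)))/2 = 4 - ((-197 + 110) - 14*(-6))/2 = 4 - (-87 + 84)/2 = 4 - ½*(-3) = 4 + 3/2 = 11/2 ≈ 5.5000)
1/(U + (-82 + 160)/(1/175 + k)) = 1/(11/2 + (-82 + 160)/(1/175 + 174)) = 1/(11/2 + 78/(1/175 + 174)) = 1/(11/2 + 78/(30451/175)) = 1/(11/2 + 78*(175/30451)) = 1/(11/2 + 13650/30451) = 1/(362261/60902) = 60902/362261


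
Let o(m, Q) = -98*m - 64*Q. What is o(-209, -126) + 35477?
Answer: 64023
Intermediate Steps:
o(-209, -126) + 35477 = (-98*(-209) - 64*(-126)) + 35477 = (20482 + 8064) + 35477 = 28546 + 35477 = 64023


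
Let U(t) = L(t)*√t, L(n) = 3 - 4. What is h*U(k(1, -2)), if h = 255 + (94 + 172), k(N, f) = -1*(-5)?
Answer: -521*√5 ≈ -1165.0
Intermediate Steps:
L(n) = -1
k(N, f) = 5
U(t) = -√t
h = 521 (h = 255 + 266 = 521)
h*U(k(1, -2)) = 521*(-√5) = -521*√5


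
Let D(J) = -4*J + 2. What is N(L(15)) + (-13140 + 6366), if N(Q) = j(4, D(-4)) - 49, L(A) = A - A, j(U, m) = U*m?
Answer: -6751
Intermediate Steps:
D(J) = 2 - 4*J
L(A) = 0
N(Q) = 23 (N(Q) = 4*(2 - 4*(-4)) - 49 = 4*(2 + 16) - 49 = 4*18 - 49 = 72 - 49 = 23)
N(L(15)) + (-13140 + 6366) = 23 + (-13140 + 6366) = 23 - 6774 = -6751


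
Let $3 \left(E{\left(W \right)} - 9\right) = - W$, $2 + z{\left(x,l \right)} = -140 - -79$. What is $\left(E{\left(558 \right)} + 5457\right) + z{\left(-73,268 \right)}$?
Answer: $5217$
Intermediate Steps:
$z{\left(x,l \right)} = -63$ ($z{\left(x,l \right)} = -2 - 61 = -63$)
$E{\left(W \right)} = 9 - \frac{W}{3}$ ($E{\left(W \right)} = 9 + \frac{\left(-1\right) W}{3} = 9 - \frac{W}{3}$)
$\left(E{\left(558 \right)} + 5457\right) + z{\left(-73,268 \right)} = \left(\left(9 - 186\right) + 5457\right) - 63 = \left(-177 + 5457\right) - 63 = 5280 - 63 = 5217$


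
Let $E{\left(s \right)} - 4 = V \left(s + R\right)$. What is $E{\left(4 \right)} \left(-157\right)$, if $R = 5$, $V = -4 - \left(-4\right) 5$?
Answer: $-23236$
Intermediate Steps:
$V = 16$ ($V = -4 - -20 = -4 + 20 = 16$)
$E{\left(s \right)} = 84 + 16 s$ ($E{\left(s \right)} = 4 + 16 \left(s + 5\right) = 4 + 16 \left(5 + s\right) = 4 + \left(80 + 16 s\right) = 84 + 16 s$)
$E{\left(4 \right)} \left(-157\right) = \left(84 + 16 \cdot 4\right) \left(-157\right) = \left(84 + 64\right) \left(-157\right) = 148 \left(-157\right) = -23236$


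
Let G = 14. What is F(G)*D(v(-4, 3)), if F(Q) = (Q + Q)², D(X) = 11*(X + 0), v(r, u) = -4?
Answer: -34496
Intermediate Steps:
D(X) = 11*X
F(Q) = 4*Q² (F(Q) = (2*Q)² = 4*Q²)
F(G)*D(v(-4, 3)) = (4*14²)*(11*(-4)) = (4*196)*(-44) = 784*(-44) = -34496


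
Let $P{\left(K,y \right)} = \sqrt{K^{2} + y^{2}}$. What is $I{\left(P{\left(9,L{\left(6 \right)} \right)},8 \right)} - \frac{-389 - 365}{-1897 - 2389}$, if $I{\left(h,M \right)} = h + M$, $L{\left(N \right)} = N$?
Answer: $\frac{16767}{2143} + 3 \sqrt{13} \approx 18.641$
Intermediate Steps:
$I{\left(h,M \right)} = M + h$
$I{\left(P{\left(9,L{\left(6 \right)} \right)},8 \right)} - \frac{-389 - 365}{-1897 - 2389} = \left(8 + \sqrt{9^{2} + 6^{2}}\right) - \frac{-389 - 365}{-1897 - 2389} = \left(8 + \sqrt{81 + 36}\right) - - \frac{754}{-4286} = \left(8 + \sqrt{117}\right) - \left(-754\right) \left(- \frac{1}{4286}\right) = \left(8 + 3 \sqrt{13}\right) - \frac{377}{2143} = \frac{16767}{2143} + 3 \sqrt{13}$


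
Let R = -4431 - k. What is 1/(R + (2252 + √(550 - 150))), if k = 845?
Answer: -1/3004 ≈ -0.00033289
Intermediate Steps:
R = -5276 (R = -4431 - 1*845 = -4431 - 845 = -5276)
1/(R + (2252 + √(550 - 150))) = 1/(-5276 + (2252 + √(550 - 150))) = 1/(-5276 + (2252 + √400)) = 1/(-5276 + (2252 + 20)) = 1/(-5276 + 2272) = 1/(-3004) = -1/3004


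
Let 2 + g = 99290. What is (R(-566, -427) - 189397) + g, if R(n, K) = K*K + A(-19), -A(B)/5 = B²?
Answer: 90415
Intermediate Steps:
g = 99288 (g = -2 + 99290 = 99288)
A(B) = -5*B²
R(n, K) = -1805 + K² (R(n, K) = K*K - 5*(-19)² = K² - 5*361 = K² - 1805 = -1805 + K²)
(R(-566, -427) - 189397) + g = ((-1805 + (-427)²) - 189397) + 99288 = ((-1805 + 182329) - 189397) + 99288 = (180524 - 189397) + 99288 = -8873 + 99288 = 90415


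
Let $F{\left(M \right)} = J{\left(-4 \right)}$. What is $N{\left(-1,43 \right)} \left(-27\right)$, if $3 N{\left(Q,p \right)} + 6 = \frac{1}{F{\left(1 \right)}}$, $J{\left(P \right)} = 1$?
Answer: $45$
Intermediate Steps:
$F{\left(M \right)} = 1$
$N{\left(Q,p \right)} = - \frac{5}{3}$ ($N{\left(Q,p \right)} = -2 + \frac{1}{3 \cdot 1} = -2 + \frac{1}{3} \cdot 1 = -2 + \frac{1}{3} = - \frac{5}{3}$)
$N{\left(-1,43 \right)} \left(-27\right) = \left(- \frac{5}{3}\right) \left(-27\right) = 45$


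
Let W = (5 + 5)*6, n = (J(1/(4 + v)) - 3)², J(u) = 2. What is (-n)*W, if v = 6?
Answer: -60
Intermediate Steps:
n = 1 (n = (2 - 3)² = (-1)² = 1)
W = 60 (W = 10*6 = 60)
(-n)*W = -1*1*60 = -1*60 = -60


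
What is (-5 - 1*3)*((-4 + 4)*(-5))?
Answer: 0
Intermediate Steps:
(-5 - 1*3)*((-4 + 4)*(-5)) = (-5 - 3)*(0*(-5)) = -8*0 = 0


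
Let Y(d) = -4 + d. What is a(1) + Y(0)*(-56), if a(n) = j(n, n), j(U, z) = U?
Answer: 225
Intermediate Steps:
a(n) = n
a(1) + Y(0)*(-56) = 1 + (-4 + 0)*(-56) = 1 - 4*(-56) = 1 + 224 = 225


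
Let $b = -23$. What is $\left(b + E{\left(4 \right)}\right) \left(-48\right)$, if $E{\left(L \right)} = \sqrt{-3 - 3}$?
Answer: $1104 - 48 i \sqrt{6} \approx 1104.0 - 117.58 i$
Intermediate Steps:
$E{\left(L \right)} = i \sqrt{6}$ ($E{\left(L \right)} = \sqrt{-6} = i \sqrt{6}$)
$\left(b + E{\left(4 \right)}\right) \left(-48\right) = \left(-23 + i \sqrt{6}\right) \left(-48\right) = 1104 - 48 i \sqrt{6}$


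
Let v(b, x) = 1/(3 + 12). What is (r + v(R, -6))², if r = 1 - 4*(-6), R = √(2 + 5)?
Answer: 141376/225 ≈ 628.34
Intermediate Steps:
R = √7 ≈ 2.6458
v(b, x) = 1/15
r = 25 (r = 1 + 24 = 25)
(r + v(R, -6))² = (25 + 1/15)² = (376/15)² = 141376/225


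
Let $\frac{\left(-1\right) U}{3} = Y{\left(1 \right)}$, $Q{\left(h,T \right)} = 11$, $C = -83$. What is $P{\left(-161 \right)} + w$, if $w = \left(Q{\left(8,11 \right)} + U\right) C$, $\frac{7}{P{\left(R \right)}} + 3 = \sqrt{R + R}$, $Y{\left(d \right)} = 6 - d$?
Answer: $\frac{109871}{331} - \frac{7 i \sqrt{322}}{331} \approx 331.94 - 0.37949 i$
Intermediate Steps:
$P{\left(R \right)} = \frac{7}{-3 + \sqrt{2} \sqrt{R}}$ ($P{\left(R \right)} = \frac{7}{-3 + \sqrt{R + R}} = \frac{7}{-3 + \sqrt{2 R}} = \frac{7}{-3 + \sqrt{2} \sqrt{R}}$)
$U = -15$ ($U = - 3 \left(6 - 1\right) = \left(-3\right) 5 = -15$)
$w = 332$ ($w = \left(11 - 15\right) \left(-83\right) = \left(-4\right) \left(-83\right) = 332$)
$P{\left(-161 \right)} + w = \frac{7}{-3 + \sqrt{2} \sqrt{-161}} + 332 = \frac{7}{-3 + \sqrt{2} i \sqrt{161}} + 332 = \frac{7}{-3 + i \sqrt{322}} + 332 = 332 + \frac{7}{-3 + i \sqrt{322}}$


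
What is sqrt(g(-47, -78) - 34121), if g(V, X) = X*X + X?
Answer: I*sqrt(28115) ≈ 167.68*I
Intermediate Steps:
g(V, X) = X + X**2 (g(V, X) = X**2 + X = X + X**2)
sqrt(g(-47, -78) - 34121) = sqrt(-78*(1 - 78) - 34121) = sqrt(-78*(-77) - 34121) = sqrt(6006 - 34121) = sqrt(-28115) = I*sqrt(28115)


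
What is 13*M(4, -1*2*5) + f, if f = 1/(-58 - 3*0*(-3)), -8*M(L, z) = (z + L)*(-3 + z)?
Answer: -14705/116 ≈ -126.77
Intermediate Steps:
M(L, z) = -(-3 + z)*(L + z)/8 (M(L, z) = -(z + L)*(-3 + z)/8 = -(L + z)*(-3 + z)/8 = -(-3 + z)*(L + z)/8)
f = -1/58 (f = 1/(-58 + 0*(-3)) = 1/(-58 + 0) = 1/(-58) = -1/58 ≈ -0.017241)
13*M(4, -1*2*5) + f = 13*(-(-1*2*5)²/8 + (3/8)*4 + 3*(-1*2*5)/8 - ⅛*4*-1*2*5) - 1/58 = 13*(-(-2*5)²/8 + 3/2 + 3*(-2*5)/8 - ⅛*4*(-2*5)) - 1/58 = 13*(-⅛*(-10)² + 3/2 + (3/8)*(-10) - ⅛*4*(-10)) - 1/58 = 13*(-⅛*100 + 3/2 - 15/4 + 5) - 1/58 = 13*(-25/2 + 3/2 - 15/4 + 5) - 1/58 = 13*(-39/4) - 1/58 = -507/4 - 1/58 = -14705/116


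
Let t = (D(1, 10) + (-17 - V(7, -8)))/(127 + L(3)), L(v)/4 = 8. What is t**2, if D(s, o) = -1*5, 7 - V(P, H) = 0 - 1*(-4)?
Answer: 625/25281 ≈ 0.024722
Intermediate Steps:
V(P, H) = 3 (V(P, H) = 7 - (0 - 1*(-4)) = 7 - (0 + 4) = 7 - 1*4 = 7 - 4 = 3)
L(v) = 32 (L(v) = 4*8 = 32)
D(s, o) = -5
t = -25/159 (t = (-5 + (-17 - 1*3))/(127 + 32) = (-5 + (-17 - 3))/159 = (-5 - 20)*(1/159) = -25*1/159 = -25/159 ≈ -0.15723)
t**2 = (-25/159)**2 = 625/25281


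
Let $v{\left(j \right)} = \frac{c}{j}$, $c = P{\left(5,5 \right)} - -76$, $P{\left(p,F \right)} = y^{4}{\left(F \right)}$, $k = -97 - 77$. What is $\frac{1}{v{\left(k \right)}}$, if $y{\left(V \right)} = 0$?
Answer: $- \frac{87}{38} \approx -2.2895$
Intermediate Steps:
$k = -174$ ($k = -97 - 77 = -174$)
$P{\left(p,F \right)} = 0$ ($P{\left(p,F \right)} = 0^{4} = 0$)
$c = 76$ ($c = 0 - -76 = 0 + 76 = 76$)
$v{\left(j \right)} = \frac{76}{j}$
$\frac{1}{v{\left(k \right)}} = \frac{1}{76 \frac{1}{-174}} = \frac{1}{76 \left(- \frac{1}{174}\right)} = \frac{1}{- \frac{38}{87}} = - \frac{87}{38}$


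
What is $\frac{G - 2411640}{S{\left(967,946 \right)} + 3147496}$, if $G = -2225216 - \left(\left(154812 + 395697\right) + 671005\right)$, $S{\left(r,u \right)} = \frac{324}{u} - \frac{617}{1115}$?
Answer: $- \frac{147127383150}{79046359129} \approx -1.8613$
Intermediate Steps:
$S{\left(r,u \right)} = - \frac{617}{1115} + \frac{324}{u}$ ($S{\left(r,u \right)} = \frac{324}{u} - \frac{617}{1115} = - \frac{617}{1115} + \frac{324}{u}$)
$G = -3446730$ ($G = -2225216 - \left(550509 + 671005\right) = -2225216 - 1221514 = -3446730$)
$\frac{G - 2411640}{S{\left(967,946 \right)} + 3147496} = \frac{-3446730 - 2411640}{\left(- \frac{617}{1115} + \frac{324}{946}\right) + 3147496} = \frac{-3446730 - 2411640}{\left(- \frac{617}{1115} + 324 \cdot \frac{1}{946}\right) + 3147496} = - \frac{5858370}{\left(- \frac{617}{1115} + \frac{162}{473}\right) + 3147496} = - \frac{5858370}{- \frac{111211}{527395} + 3147496} = - \frac{5858370}{\frac{1659973541709}{527395}} = \left(-5858370\right) \frac{527395}{1659973541709} = - \frac{147127383150}{79046359129}$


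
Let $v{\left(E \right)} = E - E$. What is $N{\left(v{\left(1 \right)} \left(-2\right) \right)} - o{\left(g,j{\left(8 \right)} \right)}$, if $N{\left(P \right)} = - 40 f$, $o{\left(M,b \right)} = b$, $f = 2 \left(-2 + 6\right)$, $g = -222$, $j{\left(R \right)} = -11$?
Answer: $-309$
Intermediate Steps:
$v{\left(E \right)} = 0$
$f = 8$ ($f = 2 \cdot 4 = 8$)
$N{\left(P \right)} = -320$ ($N{\left(P \right)} = \left(-40\right) 8 = -320$)
$N{\left(v{\left(1 \right)} \left(-2\right) \right)} - o{\left(g,j{\left(8 \right)} \right)} = -320 - -11 = -320 + 11 = -309$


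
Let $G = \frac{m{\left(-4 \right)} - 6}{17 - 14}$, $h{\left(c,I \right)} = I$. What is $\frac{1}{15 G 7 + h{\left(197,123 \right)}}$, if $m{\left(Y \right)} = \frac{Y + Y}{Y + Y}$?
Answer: $- \frac{1}{52} \approx -0.019231$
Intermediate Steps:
$m{\left(Y \right)} = 1$ ($m{\left(Y \right)} = \frac{2 Y}{2 Y} = 2 Y \frac{1}{2 Y} = 1$)
$G = - \frac{5}{3}$ ($G = \frac{1 - 6}{17 - 14} = - \frac{5}{3} \approx -1.6667$)
$\frac{1}{15 G 7 + h{\left(197,123 \right)}} = \frac{1}{15 \left(- \frac{5}{3}\right) 7 + 123} = \frac{1}{\left(-25\right) 7 + 123} = \frac{1}{-175 + 123} = \frac{1}{-52} = - \frac{1}{52}$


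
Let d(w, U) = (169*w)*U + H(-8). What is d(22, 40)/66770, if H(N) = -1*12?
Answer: 74354/33385 ≈ 2.2272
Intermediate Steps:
H(N) = -12
d(w, U) = -12 + 169*U*w (d(w, U) = (169*w)*U - 12 = 169*U*w - 12 = -12 + 169*U*w)
d(22, 40)/66770 = (-12 + 169*40*22)/66770 = (-12 + 148720)*(1/66770) = 148708*(1/66770) = 74354/33385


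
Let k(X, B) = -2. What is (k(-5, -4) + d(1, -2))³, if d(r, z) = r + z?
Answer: -27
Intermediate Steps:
(k(-5, -4) + d(1, -2))³ = (-2 + (1 - 2))³ = (-2 - 1)³ = (-3)³ = -27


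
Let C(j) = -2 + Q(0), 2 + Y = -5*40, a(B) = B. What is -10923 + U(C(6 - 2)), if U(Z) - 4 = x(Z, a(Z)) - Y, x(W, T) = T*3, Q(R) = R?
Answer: -10723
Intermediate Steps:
x(W, T) = 3*T
Y = -202 (Y = -2 - 5*40 = -2 - 200 = -202)
C(j) = -2 (C(j) = -2 + 0 = -2)
U(Z) = 206 + 3*Z (U(Z) = 4 + (3*Z - 1*(-202)) = 4 + (3*Z + 202) = 4 + (202 + 3*Z) = 206 + 3*Z)
-10923 + U(C(6 - 2)) = -10923 + (206 + 3*(-2)) = -10923 + (206 - 6) = -10923 + 200 = -10723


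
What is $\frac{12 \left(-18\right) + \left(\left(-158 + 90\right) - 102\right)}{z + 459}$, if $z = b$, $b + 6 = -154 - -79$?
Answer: $- \frac{193}{189} \approx -1.0212$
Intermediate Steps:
$b = -81$ ($b = -6 - 75 = -81$)
$z = -81$
$\frac{12 \left(-18\right) + \left(\left(-158 + 90\right) - 102\right)}{z + 459} = \frac{12 \left(-18\right) + \left(\left(-158 + 90\right) - 102\right)}{-81 + 459} = \frac{-216 - 170}{378} = \left(-216 - 170\right) \frac{1}{378} = \left(-386\right) \frac{1}{378} = - \frac{193}{189}$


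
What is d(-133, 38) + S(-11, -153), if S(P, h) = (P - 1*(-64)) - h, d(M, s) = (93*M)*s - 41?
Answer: -469857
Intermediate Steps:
d(M, s) = -41 + 93*M*s (d(M, s) = 93*M*s - 41 = -41 + 93*M*s)
S(P, h) = 64 + P - h (S(P, h) = (P + 64) - h = (64 + P) - h = 64 + P - h)
d(-133, 38) + S(-11, -153) = (-41 + 93*(-133)*38) + (64 - 11 - 1*(-153)) = (-41 - 470022) + (64 - 11 + 153) = -470063 + 206 = -469857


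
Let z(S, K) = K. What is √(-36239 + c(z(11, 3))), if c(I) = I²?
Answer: I*√36230 ≈ 190.34*I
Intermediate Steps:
√(-36239 + c(z(11, 3))) = √(-36239 + 3²) = √(-36239 + 9) = √(-36230) = I*√36230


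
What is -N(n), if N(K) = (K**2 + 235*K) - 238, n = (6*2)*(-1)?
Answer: 2914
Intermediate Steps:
n = -12 (n = 12*(-1) = -12)
N(K) = -238 + K**2 + 235*K
-N(n) = -(-238 + (-12)**2 + 235*(-12)) = -(-238 + 144 - 2820) = -1*(-2914) = 2914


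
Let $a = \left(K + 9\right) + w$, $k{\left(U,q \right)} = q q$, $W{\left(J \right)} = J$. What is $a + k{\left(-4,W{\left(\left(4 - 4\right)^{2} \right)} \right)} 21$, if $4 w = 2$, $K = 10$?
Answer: $\frac{39}{2} \approx 19.5$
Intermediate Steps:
$w = \frac{1}{2}$ ($w = \frac{1}{4} \cdot 2 = \frac{1}{2} \approx 0.5$)
$k{\left(U,q \right)} = q^{2}$
$a = \frac{39}{2}$ ($a = \left(10 + 9\right) + \frac{1}{2} = 19 + \frac{1}{2} = \frac{39}{2} \approx 19.5$)
$a + k{\left(-4,W{\left(\left(4 - 4\right)^{2} \right)} \right)} 21 = \frac{39}{2} + \left(\left(4 - 4\right)^{2}\right)^{2} \cdot 21 = \frac{39}{2} + \left(0^{2}\right)^{2} \cdot 21 = \frac{39}{2} + 0^{2} \cdot 21 = \frac{39}{2} + 0 \cdot 21 = \frac{39}{2} + 0 = \frac{39}{2}$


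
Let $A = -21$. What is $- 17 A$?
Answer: $357$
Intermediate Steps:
$- 17 A = - 17 \left(-21\right) = \left(-1\right) \left(-357\right) = 357$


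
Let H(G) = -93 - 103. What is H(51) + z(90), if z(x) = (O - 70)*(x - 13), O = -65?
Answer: -10591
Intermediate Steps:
H(G) = -196
z(x) = 1755 - 135*x (z(x) = (-65 - 70)*(x - 13) = -135*(-13 + x) = 1755 - 135*x)
H(51) + z(90) = -196 + (1755 - 135*90) = -196 + (1755 - 12150) = -196 - 10395 = -10591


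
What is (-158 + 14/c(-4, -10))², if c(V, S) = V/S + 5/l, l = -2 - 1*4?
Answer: 6120676/169 ≈ 36217.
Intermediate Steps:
l = -6 (l = -2 - 4 = -6)
c(V, S) = -⅚ + V/S (c(V, S) = V/S + 5/(-6) = V/S + 5*(-⅙) = V/S - ⅚ = -⅚ + V/S)
(-158 + 14/c(-4, -10))² = (-158 + 14/(-⅚ - 4/(-10)))² = (-158 + 14/(-⅚ - 4*(-⅒)))² = (-158 + 14/(-⅚ + ⅖))² = (-158 + 14/(-13/30))² = (-158 + 14*(-30/13))² = (-158 - 420/13)² = (-2474/13)² = 6120676/169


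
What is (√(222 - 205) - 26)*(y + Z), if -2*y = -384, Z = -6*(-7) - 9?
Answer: -5850 + 225*√17 ≈ -4922.3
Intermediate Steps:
Z = 33 (Z = 42 - 9 = 33)
y = 192 (y = -½*(-384) = 192)
(√(222 - 205) - 26)*(y + Z) = (√(222 - 205) - 26)*(192 + 33) = (√17 - 26)*225 = (-26 + √17)*225 = -5850 + 225*√17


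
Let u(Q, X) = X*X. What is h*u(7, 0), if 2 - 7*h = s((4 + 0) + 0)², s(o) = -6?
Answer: 0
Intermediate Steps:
h = -34/7 (h = 2/7 - ⅐*(-6)² = 2/7 - ⅐*36 = 2/7 - 36/7 = -34/7 ≈ -4.8571)
u(Q, X) = X²
h*u(7, 0) = -34/7*0² = -34/7*0 = 0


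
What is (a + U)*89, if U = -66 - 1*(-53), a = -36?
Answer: -4361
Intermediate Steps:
U = -13 (U = -66 + 53 = -13)
(a + U)*89 = (-36 - 13)*89 = -49*89 = -4361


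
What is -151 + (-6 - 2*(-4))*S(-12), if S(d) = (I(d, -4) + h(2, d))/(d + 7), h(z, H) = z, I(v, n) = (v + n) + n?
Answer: -719/5 ≈ -143.80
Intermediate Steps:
I(v, n) = v + 2*n (I(v, n) = (n + v) + n = v + 2*n)
S(d) = (-6 + d)/(7 + d) (S(d) = ((d + 2*(-4)) + 2)/(d + 7) = ((d - 8) + 2)/(7 + d) = ((-8 + d) + 2)/(7 + d) = (-6 + d)/(7 + d))
-151 + (-6 - 2*(-4))*S(-12) = -151 + (-6 - 2*(-4))*((-6 - 12)/(7 - 12)) = -151 + (-6 + 8)*(-18/(-5)) = -151 + 2*(-⅕*(-18)) = -151 + 2*(18/5) = -151 + 36/5 = -719/5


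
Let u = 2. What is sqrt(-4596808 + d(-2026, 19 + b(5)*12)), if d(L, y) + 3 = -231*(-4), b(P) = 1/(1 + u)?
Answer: I*sqrt(4595887) ≈ 2143.8*I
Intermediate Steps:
b(P) = 1/3 (b(P) = 1/(1 + 2) = 1/3)
d(L, y) = 921 (d(L, y) = -3 - 231*(-4) = -3 + 924 = 921)
sqrt(-4596808 + d(-2026, 19 + b(5)*12)) = sqrt(-4596808 + 921) = sqrt(-4595887) = I*sqrt(4595887)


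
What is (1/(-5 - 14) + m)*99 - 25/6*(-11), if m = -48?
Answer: -537097/114 ≈ -4711.4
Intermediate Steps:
(1/(-5 - 14) + m)*99 - 25/6*(-11) = (1/(-5 - 14) - 48)*99 - 25/6*(-11) = (1/(-19) - 48)*99 - 25*(⅙)*(-11) = (-1/19 - 48)*99 - 25*(-11)/6 = -913/19*99 - 1*(-275/6) = -90387/19 + 275/6 = -537097/114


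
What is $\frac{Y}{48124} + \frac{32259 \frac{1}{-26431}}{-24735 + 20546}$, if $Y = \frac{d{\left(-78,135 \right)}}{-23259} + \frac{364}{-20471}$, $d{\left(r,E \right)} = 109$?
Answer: $\frac{737982814329516439}{2536972561507183965924} \approx 0.00029089$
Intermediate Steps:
$Y = - \frac{10697615}{476134989}$ ($Y = \frac{109}{-23259} + \frac{364}{-20471} = 109 \left(- \frac{1}{23259}\right) + 364 \left(- \frac{1}{20471}\right) = - \frac{109}{23259} - \frac{364}{20471} = - \frac{10697615}{476134989} \approx -0.022468$)
$\frac{Y}{48124} + \frac{32259 \frac{1}{-26431}}{-24735 + 20546} = - \frac{10697615}{476134989 \cdot 48124} + \frac{32259 \frac{1}{-26431}}{-24735 + 20546} = \left(- \frac{10697615}{476134989}\right) \frac{1}{48124} + \frac{32259 \left(- \frac{1}{26431}\right)}{-4189} = - \frac{10697615}{22913520210636} - - \frac{32259}{110719459} = - \frac{10697615}{22913520210636} + \frac{32259}{110719459} = \frac{737982814329516439}{2536972561507183965924}$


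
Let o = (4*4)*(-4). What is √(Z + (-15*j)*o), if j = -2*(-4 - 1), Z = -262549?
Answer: I*√252949 ≈ 502.94*I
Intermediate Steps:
o = -64 (o = 16*(-4) = -64)
j = 10 (j = -2*(-5) = 10)
√(Z + (-15*j)*o) = √(-262549 - 15*10*(-64)) = √(-262549 - 150*(-64)) = √(-262549 + 9600) = √(-252949) = I*√252949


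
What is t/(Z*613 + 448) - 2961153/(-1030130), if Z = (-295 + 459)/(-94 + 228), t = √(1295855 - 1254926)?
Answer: 2961153/1030130 + 67*√40929/80282 ≈ 3.0434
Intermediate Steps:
t = √40929 ≈ 202.31
Z = 82/67 (Z = 164/134 = 164*(1/134) = 82/67 ≈ 1.2239)
t/(Z*613 + 448) - 2961153/(-1030130) = √40929/((82/67)*613 + 448) - 2961153/(-1030130) = √40929/(50266/67 + 448) - 2961153*(-1/1030130) = √40929/(80282/67) + 2961153/1030130 = √40929*(67/80282) + 2961153/1030130 = 67*√40929/80282 + 2961153/1030130 = 2961153/1030130 + 67*√40929/80282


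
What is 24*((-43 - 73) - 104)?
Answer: -5280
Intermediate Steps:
24*((-43 - 73) - 104) = 24*(-116 - 104) = 24*(-220) = -5280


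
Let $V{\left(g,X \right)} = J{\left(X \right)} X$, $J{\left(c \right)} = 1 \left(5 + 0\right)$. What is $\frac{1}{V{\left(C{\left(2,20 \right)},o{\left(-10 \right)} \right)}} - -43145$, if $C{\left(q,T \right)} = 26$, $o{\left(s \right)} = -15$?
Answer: $\frac{3235874}{75} \approx 43145.0$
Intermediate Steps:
$J{\left(c \right)} = 5$ ($J{\left(c \right)} = 1 \cdot 5 = 5$)
$V{\left(g,X \right)} = 5 X$
$\frac{1}{V{\left(C{\left(2,20 \right)},o{\left(-10 \right)} \right)}} - -43145 = \frac{1}{5 \left(-15\right)} - -43145 = \frac{1}{-75} + 43145 = - \frac{1}{75} + 43145 = \frac{3235874}{75}$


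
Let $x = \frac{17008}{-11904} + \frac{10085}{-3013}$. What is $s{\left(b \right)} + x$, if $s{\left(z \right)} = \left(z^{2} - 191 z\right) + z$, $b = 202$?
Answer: $\frac{5423106869}{2241672} \approx 2419.2$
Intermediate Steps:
$x = - \frac{10706059}{2241672}$ ($x = 17008 \left(- \frac{1}{11904}\right) + 10085 \left(- \frac{1}{3013}\right) = - \frac{1063}{744} - \frac{10085}{3013} = - \frac{10706059}{2241672} \approx -4.7759$)
$s{\left(z \right)} = z^{2} - 190 z$
$s{\left(b \right)} + x = 202 \left(-190 + 202\right) - \frac{10706059}{2241672} = 202 \cdot 12 - \frac{10706059}{2241672} = 2424 - \frac{10706059}{2241672} = \frac{5423106869}{2241672}$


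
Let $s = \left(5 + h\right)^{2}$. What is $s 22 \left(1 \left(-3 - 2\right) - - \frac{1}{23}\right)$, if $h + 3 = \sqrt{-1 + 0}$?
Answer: $- \frac{7524}{23} - \frac{10032 i}{23} \approx -327.13 - 436.17 i$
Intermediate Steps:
$h = -3 + i$ ($h = -3 + \sqrt{-1 + 0} = -3 + \sqrt{-1} = -3 + i \approx -3.0 + 1.0 i$)
$s = \left(2 + i\right)^{2}$ ($s = \left(5 - \left(3 - i\right)\right)^{2} = \left(2 + i\right)^{2} \approx 3.0 + 4.0 i$)
$s 22 \left(1 \left(-3 - 2\right) - - \frac{1}{23}\right) = \left(2 + i\right)^{2} \cdot 22 \left(1 \left(-3 - 2\right) - - \frac{1}{23}\right) = 22 \left(2 + i\right)^{2} \left(1 \left(-5\right) - \left(-1\right) \frac{1}{23}\right) = 22 \left(2 + i\right)^{2} \left(-5 - - \frac{1}{23}\right) = 22 \left(2 + i\right)^{2} \left(-5 + \frac{1}{23}\right) = 22 \left(2 + i\right)^{2} \left(- \frac{114}{23}\right) = - \frac{2508 \left(2 + i\right)^{2}}{23}$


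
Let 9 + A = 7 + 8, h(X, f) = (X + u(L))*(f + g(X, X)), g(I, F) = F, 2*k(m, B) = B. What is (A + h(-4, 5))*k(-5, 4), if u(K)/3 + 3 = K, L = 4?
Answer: 10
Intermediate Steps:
u(K) = -9 + 3*K
k(m, B) = B/2
h(X, f) = (3 + X)*(X + f) (h(X, f) = (X + (-9 + 3*4))*(f + X) = (X + (-9 + 12))*(X + f) = (X + 3)*(X + f) = (3 + X)*(X + f))
A = 6 (A = -9 + (7 + 8) = -9 + 15 = 6)
(A + h(-4, 5))*k(-5, 4) = (6 + ((-4)**2 + 3*(-4) + 3*5 - 4*5))*((1/2)*4) = (6 + (16 - 12 + 15 - 20))*2 = (6 - 1)*2 = 5*2 = 10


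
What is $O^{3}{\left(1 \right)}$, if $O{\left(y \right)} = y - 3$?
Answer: $-8$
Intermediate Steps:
$O{\left(y \right)} = -3 + y$
$O^{3}{\left(1 \right)} = \left(-3 + 1\right)^{3} = \left(-2\right)^{3} = -8$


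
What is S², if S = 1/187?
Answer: 1/34969 ≈ 2.8597e-5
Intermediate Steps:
S = 1/187 ≈ 0.0053476
S² = (1/187)² = 1/34969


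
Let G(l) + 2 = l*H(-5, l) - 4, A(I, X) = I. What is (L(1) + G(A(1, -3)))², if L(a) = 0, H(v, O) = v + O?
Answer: 100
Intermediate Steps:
H(v, O) = O + v
G(l) = -6 + l*(-5 + l) (G(l) = -2 + (l*(l - 5) - 4) = -2 + (l*(-5 + l) - 4) = -2 + (-4 + l*(-5 + l)) = -6 + l*(-5 + l))
(L(1) + G(A(1, -3)))² = (0 + (-6 + 1*(-5 + 1)))² = (0 + (-6 + 1*(-4)))² = (0 + (-6 - 4))² = (0 - 10)² = (-10)² = 100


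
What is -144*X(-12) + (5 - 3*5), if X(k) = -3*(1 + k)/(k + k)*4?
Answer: 782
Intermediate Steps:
X(k) = -6*(1 + k)/k (X(k) = -3*(1 + k)/(2*k)*4 = -6*(1 + k)/k)
-144*X(-12) + (5 - 3*5) = -144*(-6 - 6/(-12)) + (5 - 3*5) = -144*(-6 - 6*(-1/12)) + (5 - 15) = -144*(-6 + ½) - 10 = -144*(-11/2) - 10 = 792 - 10 = 782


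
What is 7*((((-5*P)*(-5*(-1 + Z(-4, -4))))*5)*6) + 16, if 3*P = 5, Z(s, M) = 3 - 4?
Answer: -17484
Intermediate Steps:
Z(s, M) = -1
P = 5/3 (P = (⅓)*5 = 5/3 ≈ 1.6667)
7*((((-5*P)*(-5*(-1 + Z(-4, -4))))*5)*6) + 16 = 7*((((-5*5/3)*(-5*(-1 - 1)))*5)*6) + 16 = 7*((-(-125)*(-2)/3*5)*6) + 16 = 7*((-25/3*10*5)*6) + 16 = 7*(-250/3*5*6) + 16 = 7*(-1250/3*6) + 16 = 7*(-2500) + 16 = -17500 + 16 = -17484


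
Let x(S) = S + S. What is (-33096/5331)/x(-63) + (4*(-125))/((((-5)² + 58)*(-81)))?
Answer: 1477136/11946771 ≈ 0.12364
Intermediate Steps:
x(S) = 2*S
(-33096/5331)/x(-63) + (4*(-125))/((((-5)² + 58)*(-81))) = (-33096/5331)/((2*(-63))) + (4*(-125))/((((-5)² + 58)*(-81))) = -33096*1/5331/(-126) - 500*(-1/(81*(25 + 58))) = -11032/1777*(-1/126) - 500/(83*(-81)) = 788/15993 - 500/(-6723) = 788/15993 - 500*(-1/6723) = 788/15993 + 500/6723 = 1477136/11946771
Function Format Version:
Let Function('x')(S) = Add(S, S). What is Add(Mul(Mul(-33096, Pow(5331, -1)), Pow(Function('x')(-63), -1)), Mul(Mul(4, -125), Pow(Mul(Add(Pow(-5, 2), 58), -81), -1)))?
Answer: Rational(1477136, 11946771) ≈ 0.12364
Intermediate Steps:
Function('x')(S) = Mul(2, S)
Add(Mul(Mul(-33096, Pow(5331, -1)), Pow(Function('x')(-63), -1)), Mul(Mul(4, -125), Pow(Mul(Add(Pow(-5, 2), 58), -81), -1))) = Add(Mul(Mul(-33096, Pow(5331, -1)), Pow(Mul(2, -63), -1)), Mul(Mul(4, -125), Pow(Mul(Add(Pow(-5, 2), 58), -81), -1))) = Add(Mul(Mul(-33096, Rational(1, 5331)), Pow(-126, -1)), Mul(-500, Pow(Mul(Add(25, 58), -81), -1))) = Add(Mul(Rational(-11032, 1777), Rational(-1, 126)), Mul(-500, Pow(Mul(83, -81), -1))) = Add(Rational(788, 15993), Mul(-500, Pow(-6723, -1))) = Add(Rational(788, 15993), Mul(-500, Rational(-1, 6723))) = Add(Rational(788, 15993), Rational(500, 6723)) = Rational(1477136, 11946771)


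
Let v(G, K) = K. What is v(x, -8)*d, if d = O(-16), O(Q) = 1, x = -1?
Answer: -8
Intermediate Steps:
d = 1
v(x, -8)*d = -8*1 = -8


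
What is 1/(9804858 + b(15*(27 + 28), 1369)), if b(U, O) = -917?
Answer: 1/9803941 ≈ 1.0200e-7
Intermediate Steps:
1/(9804858 + b(15*(27 + 28), 1369)) = 1/(9804858 - 917) = 1/9803941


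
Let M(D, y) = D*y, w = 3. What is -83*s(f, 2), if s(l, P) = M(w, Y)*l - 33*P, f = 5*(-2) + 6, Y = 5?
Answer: 10458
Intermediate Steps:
f = -4 (f = -10 + 6 = -4)
s(l, P) = -33*P + 15*l (s(l, P) = (3*5)*l - 33*P = 15*l - 33*P = -33*P + 15*l)
-83*s(f, 2) = -83*(-33*2 + 15*(-4)) = -83*(-66 - 60) = -83*(-126) = 10458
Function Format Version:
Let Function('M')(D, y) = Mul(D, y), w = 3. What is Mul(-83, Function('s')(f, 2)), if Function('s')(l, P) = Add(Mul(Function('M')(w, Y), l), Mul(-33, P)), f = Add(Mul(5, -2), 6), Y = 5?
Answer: 10458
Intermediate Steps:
f = -4 (f = Add(-10, 6) = -4)
Function('s')(l, P) = Add(Mul(-33, P), Mul(15, l)) (Function('s')(l, P) = Add(Mul(Mul(3, 5), l), Mul(-33, P)) = Add(Mul(15, l), Mul(-33, P)) = Add(Mul(-33, P), Mul(15, l)))
Mul(-83, Function('s')(f, 2)) = Mul(-83, Add(Mul(-33, 2), Mul(15, -4))) = Mul(-83, Add(-66, -60)) = Mul(-83, -126) = 10458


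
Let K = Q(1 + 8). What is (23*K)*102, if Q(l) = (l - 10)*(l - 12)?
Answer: 7038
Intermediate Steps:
Q(l) = (-12 + l)*(-10 + l) (Q(l) = (-10 + l)*(-12 + l) = (-12 + l)*(-10 + l))
K = 3 (K = 120 + (1 + 8)² - 22*(1 + 8) = 120 + 9² - 22*9 = 120 + 81 - 198 = 3)
(23*K)*102 = (23*3)*102 = 69*102 = 7038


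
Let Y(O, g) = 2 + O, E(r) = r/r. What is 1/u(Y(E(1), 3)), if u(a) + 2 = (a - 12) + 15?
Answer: ¼ ≈ 0.25000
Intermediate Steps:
E(r) = 1
u(a) = 1 + a (u(a) = -2 + ((a - 12) + 15) = -2 + ((-12 + a) + 15) = -2 + (3 + a) = 1 + a)
1/u(Y(E(1), 3)) = 1/(1 + (2 + 1)) = 1/(1 + 3) = 1/4 = ¼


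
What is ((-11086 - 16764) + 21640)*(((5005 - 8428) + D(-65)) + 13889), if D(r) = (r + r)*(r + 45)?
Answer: -81139860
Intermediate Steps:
D(r) = 2*r*(45 + r) (D(r) = (2*r)*(45 + r) = 2*r*(45 + r))
((-11086 - 16764) + 21640)*(((5005 - 8428) + D(-65)) + 13889) = ((-11086 - 16764) + 21640)*(((5005 - 8428) + 2*(-65)*(45 - 65)) + 13889) = (-27850 + 21640)*((-3423 + 2*(-65)*(-20)) + 13889) = -6210*((-3423 + 2600) + 13889) = -6210*(-823 + 13889) = -6210*13066 = -81139860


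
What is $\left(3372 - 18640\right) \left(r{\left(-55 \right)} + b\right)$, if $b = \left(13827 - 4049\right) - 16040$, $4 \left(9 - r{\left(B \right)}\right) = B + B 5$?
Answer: $94211194$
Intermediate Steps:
$r{\left(B \right)} = 9 - \frac{3 B}{2}$ ($r{\left(B \right)} = 9 - \frac{B + B 5}{4} = 9 - \frac{B + 5 B}{4} = 9 - \frac{6 B}{4} = 9 - \frac{3 B}{2}$)
$b = -6262$ ($b = 9778 - 16040 = -6262$)
$\left(3372 - 18640\right) \left(r{\left(-55 \right)} + b\right) = \left(3372 - 18640\right) \left(\left(9 - - \frac{165}{2}\right) - 6262\right) = - 15268 \left(\left(9 + \frac{165}{2}\right) - 6262\right) = - 15268 \left(\frac{183}{2} - 6262\right) = \left(-15268\right) \left(- \frac{12341}{2}\right) = 94211194$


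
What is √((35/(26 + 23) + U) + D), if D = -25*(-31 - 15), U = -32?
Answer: √54817/7 ≈ 33.447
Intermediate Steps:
D = 1150 (D = -25*(-46) = 1150)
√((35/(26 + 23) + U) + D) = √((35/(26 + 23) - 32) + 1150) = √((35/49 - 32) + 1150) = √(((1/49)*35 - 32) + 1150) = √((5/7 - 32) + 1150) = √(-219/7 + 1150) = √(7831/7) = √54817/7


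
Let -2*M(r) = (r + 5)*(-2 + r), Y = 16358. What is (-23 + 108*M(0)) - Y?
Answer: -15841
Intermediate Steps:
M(r) = -(-2 + r)*(5 + r)/2 (M(r) = -(r + 5)*(-2 + r)/2 = -(5 + r)*(-2 + r)/2 = -(-2 + r)*(5 + r)/2)
(-23 + 108*M(0)) - Y = (-23 + 108*(5 - 3/2*0 - ½*0²)) - 1*16358 = (-23 + 108*(5 + 0 - ½*0)) - 16358 = (-23 + 108*(5 + 0 + 0)) - 16358 = (-23 + 108*5) - 16358 = (-23 + 540) - 16358 = 517 - 16358 = -15841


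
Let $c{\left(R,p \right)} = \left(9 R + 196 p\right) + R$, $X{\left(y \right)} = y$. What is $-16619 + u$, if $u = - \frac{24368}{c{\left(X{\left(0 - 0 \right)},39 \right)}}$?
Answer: $- \frac{31765001}{1911} \approx -16622.0$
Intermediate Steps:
$c{\left(R,p \right)} = 10 R + 196 p$
$u = - \frac{6092}{1911}$ ($u = - \frac{24368}{10 \left(0 - 0\right) + 196 \cdot 39} = - \frac{24368}{10 \left(0 + 0\right) + 7644} = - \frac{24368}{10 \cdot 0 + 7644} = - \frac{24368}{0 + 7644} = - \frac{24368}{7644} = \left(-24368\right) \frac{1}{7644} = - \frac{6092}{1911} \approx -3.1879$)
$-16619 + u = -16619 - \frac{6092}{1911} = - \frac{31765001}{1911}$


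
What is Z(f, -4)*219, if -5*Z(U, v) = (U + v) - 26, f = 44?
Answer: -3066/5 ≈ -613.20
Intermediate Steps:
Z(U, v) = 26/5 - U/5 - v/5 (Z(U, v) = -((U + v) - 26)/5 = -(-26 + U + v)/5 = 26/5 - U/5 - v/5)
Z(f, -4)*219 = (26/5 - ⅕*44 - ⅕*(-4))*219 = (26/5 - 44/5 + ⅘)*219 = -14/5*219 = -3066/5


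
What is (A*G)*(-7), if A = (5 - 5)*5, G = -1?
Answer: 0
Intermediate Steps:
A = 0 (A = 0*5 = 0)
(A*G)*(-7) = (0*(-1))*(-7) = 0*(-7) = 0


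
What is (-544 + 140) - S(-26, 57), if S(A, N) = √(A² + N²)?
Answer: -404 - 5*√157 ≈ -466.65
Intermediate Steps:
(-544 + 140) - S(-26, 57) = (-544 + 140) - √((-26)² + 57²) = -404 - √(676 + 3249) = -404 - √3925 = -404 - 5*√157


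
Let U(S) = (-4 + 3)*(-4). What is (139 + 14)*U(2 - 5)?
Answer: 612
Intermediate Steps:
U(S) = 4 (U(S) = -1*(-4) = 4)
(139 + 14)*U(2 - 5) = (139 + 14)*4 = 153*4 = 612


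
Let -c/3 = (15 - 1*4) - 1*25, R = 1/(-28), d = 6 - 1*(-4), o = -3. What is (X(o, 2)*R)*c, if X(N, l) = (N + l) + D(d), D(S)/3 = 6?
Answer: -51/2 ≈ -25.500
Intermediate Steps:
d = 10 (d = 6 + 4 = 10)
R = -1/28 ≈ -0.035714
D(S) = 18 (D(S) = 3*6 = 18)
X(N, l) = 18 + N + l (X(N, l) = (N + l) + 18 = 18 + N + l)
c = 42 (c = -3*((15 - 1*4) - 1*25) = -3*((15 - 4) - 25) = -3*(11 - 25) = -3*(-14) = 42)
(X(o, 2)*R)*c = ((18 - 3 + 2)*(-1/28))*42 = (17*(-1/28))*42 = -17/28*42 = -51/2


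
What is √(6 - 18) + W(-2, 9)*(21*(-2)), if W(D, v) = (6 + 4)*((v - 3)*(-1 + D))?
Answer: 7560 + 2*I*√3 ≈ 7560.0 + 3.4641*I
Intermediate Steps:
W(D, v) = 10*(-1 + D)*(-3 + v) (W(D, v) = 10*((-3 + v)*(-1 + D)) = 10*((-1 + D)*(-3 + v)) = 10*(-1 + D)*(-3 + v))
√(6 - 18) + W(-2, 9)*(21*(-2)) = √(6 - 18) + (30 - 30*(-2) - 10*9 + 10*(-2)*9)*(21*(-2)) = √(-12) + (30 + 60 - 90 - 180)*(-42) = 2*I*√3 - 180*(-42) = 2*I*√3 + 7560 = 7560 + 2*I*√3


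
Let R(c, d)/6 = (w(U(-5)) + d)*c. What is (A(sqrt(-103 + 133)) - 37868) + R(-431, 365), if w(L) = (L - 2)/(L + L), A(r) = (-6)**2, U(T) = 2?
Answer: -981722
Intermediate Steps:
A(r) = 36
w(L) = (-2 + L)/(2*L) (w(L) = (-2 + L)/((2*L)) = (-2 + L)*(1/(2*L)) = (-2 + L)/(2*L))
R(c, d) = 6*c*d (R(c, d) = 6*(((1/2)*(-2 + 2)/2 + d)*c) = 6*(((1/2)*(1/2)*0 + d)*c) = 6*((0 + d)*c) = 6*(d*c) = 6*(c*d) = 6*c*d)
(A(sqrt(-103 + 133)) - 37868) + R(-431, 365) = (36 - 37868) + 6*(-431)*365 = -37832 - 943890 = -981722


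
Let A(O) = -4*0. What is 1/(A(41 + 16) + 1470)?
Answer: 1/1470 ≈ 0.00068027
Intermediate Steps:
A(O) = 0
1/(A(41 + 16) + 1470) = 1/(0 + 1470) = 1/1470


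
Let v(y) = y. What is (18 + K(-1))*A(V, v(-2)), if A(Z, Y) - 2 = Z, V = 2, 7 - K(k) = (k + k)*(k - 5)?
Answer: 52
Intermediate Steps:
K(k) = 7 - 2*k*(-5 + k) (K(k) = 7 - (k + k)*(k - 5) = 7 - 2*k*(-5 + k))
A(Z, Y) = 2 + Z
(18 + K(-1))*A(V, v(-2)) = (18 + (7 - 2*(-1)² + 10*(-1)))*(2 + 2) = (18 + (7 - 2*1 - 10))*4 = (18 + (7 - 2 - 10))*4 = (18 - 5)*4 = 13*4 = 52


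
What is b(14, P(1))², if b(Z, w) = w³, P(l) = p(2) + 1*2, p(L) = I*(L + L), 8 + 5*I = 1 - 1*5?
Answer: 3010936384/15625 ≈ 1.9270e+5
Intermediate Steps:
I = -12/5 (I = -8/5 + (1 - 1*5)/5 = -8/5 + (1 - 5)/5 = -8/5 + (⅕)*(-4) = -8/5 - ⅘ = -12/5 ≈ -2.4000)
p(L) = -24*L/5 (p(L) = -12*(L + L)/5 = -24*L/5)
P(l) = -38/5 (P(l) = -24/5*2 + 1*2 = -48/5 + 2 = -38/5)
b(14, P(1))² = ((-38/5)³)² = (-54872/125)² = 3010936384/15625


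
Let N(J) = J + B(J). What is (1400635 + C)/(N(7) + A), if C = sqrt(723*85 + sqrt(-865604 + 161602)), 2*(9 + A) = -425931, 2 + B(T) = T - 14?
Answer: -2801270/425953 - 2*sqrt(61455 + I*sqrt(704002))/425953 ≈ -6.5776 - 7.9458e-6*I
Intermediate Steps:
B(T) = -16 + T (B(T) = -2 + (T - 14) = -2 + (-14 + T) = -16 + T)
A = -425949/2 (A = -9 + (1/2)*(-425931) = -9 - 425931/2 = -425949/2 ≈ -2.1297e+5)
C = sqrt(61455 + I*sqrt(704002)) (C = sqrt(61455 + sqrt(-704002)) = sqrt(61455 + I*sqrt(704002)) ≈ 247.91 + 1.692*I)
N(J) = -16 + 2*J (N(J) = J + (-16 + J) = -16 + 2*J)
(1400635 + C)/(N(7) + A) = (1400635 + sqrt(61455 + I*sqrt(704002)))/((-16 + 2*7) - 425949/2) = (1400635 + sqrt(61455 + I*sqrt(704002)))/((-16 + 14) - 425949/2) = (1400635 + sqrt(61455 + I*sqrt(704002)))/(-2 - 425949/2) = (1400635 + sqrt(61455 + I*sqrt(704002)))/(-425953/2) = (1400635 + sqrt(61455 + I*sqrt(704002)))*(-2/425953) = -2801270/425953 - 2*sqrt(61455 + I*sqrt(704002))/425953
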